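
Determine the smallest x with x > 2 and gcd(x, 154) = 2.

4

154 = 2·77. Any x with gcd(x, 154) = 2 is a multiple of 2, say 2s, with s coprime to 77.
Need s > 2/2, so s ≥ 2. First s ≥ 2 with gcd(s, 77) = 1 is s = 2. Thus x = 2·2 = 4.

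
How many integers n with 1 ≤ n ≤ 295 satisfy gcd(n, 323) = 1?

323 = 17·19. Inclusion–exclusion on these primes:
295 − ⌊295/17⌋ − ⌊295/19⌋ + ⌊295/323⌋ = 263

263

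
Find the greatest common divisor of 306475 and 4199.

Euclid: 306475 = 72·4199 + 4147; 4199 = 1·4147 + 52; 4147 = 79·52 + 39; 52 = 1·39 + 13; 39 = 3·13 + 0. Last nonzero remainder: 13.

13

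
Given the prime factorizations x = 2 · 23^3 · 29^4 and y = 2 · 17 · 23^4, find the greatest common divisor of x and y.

24334

min exponent per shared prime: 2 · 23^3 = 24334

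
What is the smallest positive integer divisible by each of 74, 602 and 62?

lcm(74, 602) = 74·602/gcd = 44548/2 = 22274
lcm(22274, 62) = 22274·62/gcd = 1380988/2 = 690494

690494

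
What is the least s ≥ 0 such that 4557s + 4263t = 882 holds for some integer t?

3

gcd(4557, 4263) = 147 (Euclid: 4557 = 1·4263 + 294; 4263 = 14·294 + 147; 294 = 2·147 + 0), and 147 | 882.
Extended Euclid: 4557·(-14) + 4263·(15) = 147. Scale by 6: s₀ = -84.
General solution s = s₀ + 29k; reducing mod 29 gives s = 3 (and t = -3).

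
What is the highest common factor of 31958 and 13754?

31958 = 2 · 19 · 29²
13754 = 2 · 13 · 23²
Common: 2 = 2

2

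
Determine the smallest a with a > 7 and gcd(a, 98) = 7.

21

Multiples of 7 above 7: 7·2, 7·3, … . Need the cofactor coprime to 98/7 = 14.
Checking s = 2, 3, … the first with gcd(s, 14) = 1 is s = 3, giving 21.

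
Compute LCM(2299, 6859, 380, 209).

16598780

2299 = 11² · 19; 6859 = 19³; 380 = 2² · 5 · 19; 209 = 11 · 19
lcm takes max exponent of each prime: 2² · 5 · 11² · 19³ = 16598780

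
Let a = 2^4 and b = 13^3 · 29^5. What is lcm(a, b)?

max exponent per prime: 2^4 · 13^3 · 29^5 = 721007909648

721007909648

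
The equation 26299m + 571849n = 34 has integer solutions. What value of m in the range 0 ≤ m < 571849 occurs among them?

gcd(26299, 571849) = 1 (Euclid: 571849 = 21·26299 + 19570; 26299 = 1·19570 + 6729; 19570 = 2·6729 + 6112; 6729 = 1·6112 + 617; 6112 = 9·617 + 559; 617 = 1·559 + 58; 559 = 9·58 + 37; 58 = 1·37 + 21; 37 = 1·21 + 16; 21 = 1·16 + 5; 16 = 3·5 + 1; 5 = 5·1 + 0), and 1 | 34.
Extended Euclid: 26299·(-108438) + 571849·(4987) = 1. Scale by 34: m₀ = -3686892.
General solution m = m₀ + 571849t; reducing mod 571849 gives m = 316051 (and n = -14535).

316051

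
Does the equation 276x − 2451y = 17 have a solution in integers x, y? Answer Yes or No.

gcd(276, 2451): 2451 = 8·276 + 243; 276 = 1·243 + 33; 243 = 7·33 + 12; 33 = 2·12 + 9; 12 = 1·9 + 3; 9 = 3·3 + 0 → 3
3 does not divide 17, so a solution does not exist.

No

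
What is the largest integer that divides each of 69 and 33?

69 = 3 · 23
33 = 3 · 11
Common: 3 = 3

3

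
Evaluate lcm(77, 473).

3311

gcd first: 473 = 6·77 + 11; 77 = 7·11 + 0 → gcd = 11
lcm = 77·473/gcd = 36421/11 = 3311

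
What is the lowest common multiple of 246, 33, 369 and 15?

40590

246 = 2 · 3 · 41; 33 = 3 · 11; 369 = 3² · 41; 15 = 3 · 5
lcm takes max exponent of each prime: 2 · 3² · 5 · 11 · 41 = 40590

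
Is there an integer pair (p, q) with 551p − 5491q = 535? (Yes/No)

gcd(551, 5491): 5491 = 9·551 + 532; 551 = 1·532 + 19; 532 = 28·19 + 0 → 19
19 does not divide 535, so a solution does not exist.

No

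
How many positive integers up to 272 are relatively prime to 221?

237

Prime factors of 221: 13, 17. Count integers ≤ 272 divisible by none of them.
By inclusion–exclusion: 272 − ⌊272/13⌋ − ⌊272/17⌋ + ⌊272/221⌋ = 237.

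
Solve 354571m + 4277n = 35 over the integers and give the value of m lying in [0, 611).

gcd(354571, 4277) = 7 (Euclid: 354571 = 82·4277 + 3857; 4277 = 1·3857 + 420; 3857 = 9·420 + 77; 420 = 5·77 + 35; 77 = 2·35 + 7; 35 = 5·7 + 0), and 7 | 35.
Extended Euclid: 354571·(112) + 4277·(-9285) = 7. Scale by 5: m₀ = 560.
General solution m = m₀ + 611t; reducing mod 611 gives m = 560 (and n = -46425).

560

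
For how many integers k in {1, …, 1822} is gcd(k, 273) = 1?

273 = 3·7·13. Inclusion–exclusion on these primes:
1822 − ⌊1822/3⌋ − ⌊1822/7⌋ − ⌊1822/13⌋ + ⌊1822/21⌋ + ⌊1822/39⌋ + ⌊1822/91⌋ − ⌊1822/273⌋ = 961

961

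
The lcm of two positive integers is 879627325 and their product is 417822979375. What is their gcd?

475

From gcd × lcm = pq: gcd = 417822979375 / 879627325 = 475.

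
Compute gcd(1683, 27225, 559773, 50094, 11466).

1683 = 3² · 11 · 17; 27225 = 3² · 5² · 11²; 559773 = 3² · 37 · 41²; 50094 = 2 · 3² · 11² · 23; 11466 = 2 · 3² · 7² · 13
gcd takes min exponent of each prime: 3² = 9

9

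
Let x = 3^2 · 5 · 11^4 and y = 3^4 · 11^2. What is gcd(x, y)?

min exponent per shared prime: 3^2 · 11^2 = 1089

1089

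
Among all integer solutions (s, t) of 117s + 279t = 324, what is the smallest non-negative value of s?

29

gcd(117, 279) = 9 (Euclid: 279 = 2·117 + 45; 117 = 2·45 + 27; 45 = 1·27 + 18; 27 = 1·18 + 9; 18 = 2·9 + 0), and 9 | 324.
Extended Euclid: 117·(12) + 279·(-5) = 9. Scale by 36: s₀ = 432.
General solution s = s₀ + 31k; reducing mod 31 gives s = 29 (and t = -11).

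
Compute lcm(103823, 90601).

gcd first: 103823 = 1·90601 + 13222; 90601 = 6·13222 + 11269; 13222 = 1·11269 + 1953; 11269 = 5·1953 + 1504; 1953 = 1·1504 + 449; 1504 = 3·449 + 157; 449 = 2·157 + 135; 157 = 1·135 + 22; 135 = 6·22 + 3; 22 = 7·3 + 1; 3 = 3·1 + 0 → gcd = 1
lcm = 103823·90601/gcd = 9406467623/1 = 9406467623

9406467623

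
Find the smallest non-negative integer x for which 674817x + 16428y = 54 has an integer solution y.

5010

Euclid: 674817 = 41·16428 + 1269; 16428 = 12·1269 + 1200; 1269 = 1·1200 + 69; 1200 = 17·69 + 27; 69 = 2·27 + 15; 27 = 1·15 + 12; 15 = 1·12 + 3; 12 = 4·3 + 0 → gcd = 3; 54 = 3·18.
Back-substitution yields 674817·(1191) + 16428·(-48923) = 3, so one solution is x = 1191·18 = 21438, y = -48923·18 = -880614.
Solutions in x differ by 16428/3 = 5476; the one in [0, 5476) is 21438 mod 5476 = 5010.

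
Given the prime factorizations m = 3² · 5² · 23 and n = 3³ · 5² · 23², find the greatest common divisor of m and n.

min exponent per shared prime: 3² · 5² · 23 = 5175

5175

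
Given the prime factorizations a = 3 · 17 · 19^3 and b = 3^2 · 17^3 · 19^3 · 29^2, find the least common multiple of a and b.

max exponent per prime: 3^2 · 17^3 · 19^3 · 29^2 = 255062182923

255062182923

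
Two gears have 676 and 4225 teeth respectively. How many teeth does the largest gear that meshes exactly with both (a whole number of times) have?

Euclid: 4225 = 6·676 + 169; 676 = 4·169 + 0. Last nonzero remainder: 169.

169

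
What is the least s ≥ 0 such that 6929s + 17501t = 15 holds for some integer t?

gcd(6929, 17501) = 1 (Euclid: 17501 = 2·6929 + 3643; 6929 = 1·3643 + 3286; 3643 = 1·3286 + 357; 3286 = 9·357 + 73; 357 = 4·73 + 65; 73 = 1·65 + 8; 65 = 8·8 + 1; 8 = 8·1 + 0), and 1 | 15.
Extended Euclid: 6929·(-2157) + 17501·(854) = 1. Scale by 15: s₀ = -32355.
General solution s = s₀ + 17501k; reducing mod 17501 gives s = 2647 (and t = -1048).

2647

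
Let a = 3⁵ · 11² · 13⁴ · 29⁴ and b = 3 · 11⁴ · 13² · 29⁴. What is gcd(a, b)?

43389567507

min exponent per shared prime: 3 · 11² · 13² · 29⁴ = 43389567507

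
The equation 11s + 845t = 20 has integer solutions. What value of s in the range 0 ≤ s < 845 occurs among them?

Euclid: 845 = 76·11 + 9; 11 = 1·9 + 2; 9 = 4·2 + 1; 2 = 2·1 + 0 → gcd = 1; 20 = 1·20.
Back-substitution yields 11·(-384) + 845·(5) = 1, so one solution is s = -384·20 = -7680, t = 5·20 = 100.
Solutions in s differ by 845/1 = 845; the one in [0, 845) is -7680 mod 845 = 770.

770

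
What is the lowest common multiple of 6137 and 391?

6137 = 17 · 19²; 391 = 17 · 23
max exponents: 17 · 19² · 23 = 141151

141151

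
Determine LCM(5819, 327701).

173353829

5819 = 11 · 23²; 327701 = 11 · 31³
max exponents: 11 · 23² · 31³ = 173353829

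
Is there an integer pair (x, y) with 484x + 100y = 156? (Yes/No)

gcd(484, 100): 484 = 4·100 + 84; 100 = 1·84 + 16; 84 = 5·16 + 4; 16 = 4·4 + 0 → 4
4 divides 156, so a solution exists.

Yes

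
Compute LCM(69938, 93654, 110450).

69938 = 2 · 11² · 17²; 93654 = 2 · 3² · 11² · 43; 110450 = 2 · 5² · 47²
lcm takes max exponent of each prime: 2 · 3² · 5² · 11² · 17² · 43 · 47² = 1494720181350

1494720181350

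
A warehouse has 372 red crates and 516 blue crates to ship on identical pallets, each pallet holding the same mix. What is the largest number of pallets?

12

Euclid: 516 = 1·372 + 144; 372 = 2·144 + 84; 144 = 1·84 + 60; 84 = 1·60 + 24; 60 = 2·24 + 12; 24 = 2·12 + 0. Last nonzero remainder: 12.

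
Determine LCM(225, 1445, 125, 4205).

273430125

225 = 3² · 5²; 1445 = 5 · 17²; 125 = 5³; 4205 = 5 · 29²
lcm takes max exponent of each prime: 3² · 5³ · 17² · 29² = 273430125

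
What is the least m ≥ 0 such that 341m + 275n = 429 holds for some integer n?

19

Reduce mod 275: 341m ≡ 429 (mod 275). With g = gcd(341, 275) = 11 dividing 429, divide through: 31m ≡ 39 (mod 25).
Since gcd(31, 25) = 1, m ≡ 39·(31)⁻¹ ≡ 19 (mod 25). Smallest non-negative: 19.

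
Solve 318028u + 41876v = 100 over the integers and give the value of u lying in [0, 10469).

gcd(318028, 41876) = 4 (Euclid: 318028 = 7·41876 + 24896; 41876 = 1·24896 + 16980; 24896 = 1·16980 + 7916; 16980 = 2·7916 + 1148; 7916 = 6·1148 + 1028; 1148 = 1·1028 + 120; 1028 = 8·120 + 68; 120 = 1·68 + 52; 68 = 1·52 + 16; 52 = 3·16 + 4; 16 = 4·4 + 0), and 4 | 100.
Extended Euclid: 318028·(-2444) + 41876·(18561) = 4. Scale by 25: u₀ = -61100.
General solution u = u₀ + 10469t; reducing mod 10469 gives u = 1714 (and v = -13017).

1714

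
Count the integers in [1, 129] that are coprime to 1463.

95

Prime factors of 1463: 7, 11, 19. Count integers ≤ 129 divisible by none of them.
By inclusion–exclusion: 129 − ⌊129/7⌋ − ⌊129/11⌋ − ⌊129/19⌋ + ⌊129/77⌋ + ⌊129/133⌋ + ⌊129/209⌋ − ⌊129/1463⌋ = 95.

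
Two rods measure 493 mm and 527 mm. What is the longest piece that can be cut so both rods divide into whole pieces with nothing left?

Euclid: 527 = 1·493 + 34; 493 = 14·34 + 17; 34 = 2·17 + 0. Last nonzero remainder: 17.

17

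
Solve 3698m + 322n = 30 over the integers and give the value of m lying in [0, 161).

155

Reduce mod 322: 3698m ≡ 30 (mod 322). With g = gcd(3698, 322) = 2 dividing 30, divide through: 1849m ≡ 15 (mod 161).
Since gcd(1849, 161) = 1, m ≡ 15·(1849)⁻¹ ≡ 155 (mod 161). Smallest non-negative: 155.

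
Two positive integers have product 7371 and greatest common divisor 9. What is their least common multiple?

For any two positive integers, gcd × lcm equals their product. Hence lcm = 7371 / 9 = 819.

819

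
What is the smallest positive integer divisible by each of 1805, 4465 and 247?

1102855

1805 = 5 · 19²; 4465 = 5 · 19 · 47; 247 = 13 · 19
lcm takes max exponent of each prime: 5 · 13 · 19² · 47 = 1102855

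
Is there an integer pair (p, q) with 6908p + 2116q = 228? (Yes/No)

Yes

gcd(6908, 2116): 6908 = 3·2116 + 560; 2116 = 3·560 + 436; 560 = 1·436 + 124; 436 = 3·124 + 64; 124 = 1·64 + 60; 64 = 1·60 + 4; 60 = 15·4 + 0 → 4
4 divides 228, so a solution exists.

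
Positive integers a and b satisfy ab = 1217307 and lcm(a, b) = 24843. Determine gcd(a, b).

49

gcd·lcm = product, so gcd = 1217307/24843 = 49.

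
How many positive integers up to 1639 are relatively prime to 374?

701

Prime factors of 374: 2, 11, 17. Count integers ≤ 1639 divisible by none of them.
By inclusion–exclusion: 1639 − ⌊1639/2⌋ − ⌊1639/11⌋ − ⌊1639/17⌋ + ⌊1639/22⌋ + ⌊1639/34⌋ + ⌊1639/187⌋ − ⌊1639/374⌋ = 701.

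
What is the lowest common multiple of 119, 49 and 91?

10829

119 = 7 · 17; 49 = 7²; 91 = 7 · 13
lcm takes max exponent of each prime: 7² · 13 · 17 = 10829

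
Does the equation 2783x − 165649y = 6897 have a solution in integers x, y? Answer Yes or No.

Yes

By Bézout, 2783x − 165649y = 6897 has integer solutions iff gcd(2783, 165649) | 6897.
Euclid: 165649 = 59·2783 + 1452; 2783 = 1·1452 + 1331; 1452 = 1·1331 + 121; 1331 = 11·121 + 0. gcd = 121; 6897 mod 121 = 0. Yes.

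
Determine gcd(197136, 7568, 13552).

16

gcd(197136, 7568): 197136 = 26·7568 + 368; 7568 = 20·368 + 208; 368 = 1·208 + 160; 208 = 1·160 + 48; 160 = 3·48 + 16; 48 = 3·16 + 0 → 16
gcd(16, 13552): 13552 = 847·16 + 0 → 16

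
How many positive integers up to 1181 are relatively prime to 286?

496

286 = 2·11·13. Inclusion–exclusion on these primes:
1181 − ⌊1181/2⌋ − ⌊1181/11⌋ − ⌊1181/13⌋ + ⌊1181/22⌋ + ⌊1181/26⌋ + ⌊1181/143⌋ − ⌊1181/286⌋ = 496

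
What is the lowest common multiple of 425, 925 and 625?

425 = 5² · 17; 925 = 5² · 37; 625 = 5⁴
lcm takes max exponent of each prime: 5⁴ · 17 · 37 = 393125

393125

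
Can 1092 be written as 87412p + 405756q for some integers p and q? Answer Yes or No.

Yes

gcd(87412, 405756): 405756 = 4·87412 + 56108; 87412 = 1·56108 + 31304; 56108 = 1·31304 + 24804; 31304 = 1·24804 + 6500; 24804 = 3·6500 + 5304; 6500 = 1·5304 + 1196; 5304 = 4·1196 + 520; 1196 = 2·520 + 156; 520 = 3·156 + 52; 156 = 3·52 + 0 → 52
52 divides 1092, so a solution exists.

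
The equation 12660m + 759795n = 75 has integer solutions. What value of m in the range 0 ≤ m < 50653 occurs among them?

31148

Reduce mod 759795: 12660m ≡ 75 (mod 759795). With g = gcd(12660, 759795) = 15 dividing 75, divide through: 844m ≡ 5 (mod 50653).
Since gcd(844, 50653) = 1, m ≡ 5·(844)⁻¹ ≡ 31148 (mod 50653). Smallest non-negative: 31148.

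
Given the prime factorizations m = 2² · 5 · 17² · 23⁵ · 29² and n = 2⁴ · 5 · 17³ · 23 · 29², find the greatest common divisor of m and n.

111802540

min exponent per shared prime: 2² · 5 · 17² · 23 · 29² = 111802540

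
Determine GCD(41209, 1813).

Euclid: 41209 = 22·1813 + 1323; 1813 = 1·1323 + 490; 1323 = 2·490 + 343; 490 = 1·343 + 147; 343 = 2·147 + 49; 147 = 3·49 + 0. Last nonzero remainder: 49.

49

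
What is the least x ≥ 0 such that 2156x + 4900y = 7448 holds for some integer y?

8

gcd(2156, 4900) = 196 (Euclid: 4900 = 2·2156 + 588; 2156 = 3·588 + 392; 588 = 1·392 + 196; 392 = 2·196 + 0), and 196 | 7448.
Extended Euclid: 2156·(-9) + 4900·(4) = 196. Scale by 38: x₀ = -342.
General solution x = x₀ + 25t; reducing mod 25 gives x = 8 (and y = -2).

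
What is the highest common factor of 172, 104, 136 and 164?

4

172 = 2² · 43; 104 = 2³ · 13; 136 = 2³ · 17; 164 = 2² · 41
gcd takes min exponent of each prime: 2² = 4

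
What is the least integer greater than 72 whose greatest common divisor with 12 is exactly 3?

12 = 3·4. Any a with gcd(a, 12) = 3 is a multiple of 3, say 3s, with s coprime to 4.
Need s > 72/3, so s ≥ 25. First s ≥ 25 with gcd(s, 4) = 1 is s = 25. Thus a = 3·25 = 75.

75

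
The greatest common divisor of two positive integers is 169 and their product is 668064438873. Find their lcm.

For any two positive integers, gcd × lcm equals their product. Hence lcm = 668064438873 / 169 = 3953044017.

3953044017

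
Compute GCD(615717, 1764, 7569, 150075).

9

gcd(615717, 1764): 615717 = 349·1764 + 81; 1764 = 21·81 + 63; 81 = 1·63 + 18; 63 = 3·18 + 9; 18 = 2·9 + 0 → 9
gcd(9, 7569): 7569 = 841·9 + 0 → 9
gcd(9, 150075): 150075 = 16675·9 + 0 → 9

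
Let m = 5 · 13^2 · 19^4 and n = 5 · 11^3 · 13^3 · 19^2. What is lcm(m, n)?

1905427902235

max exponent per prime: 5 · 11^3 · 13^3 · 19^4 = 1905427902235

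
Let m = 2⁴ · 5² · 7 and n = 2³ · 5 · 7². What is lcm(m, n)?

19600

max exponent per prime: 2⁴ · 5² · 7² = 19600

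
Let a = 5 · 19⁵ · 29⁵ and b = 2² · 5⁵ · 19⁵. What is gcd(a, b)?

min exponent per shared prime: 5 · 19⁵ = 12380495

12380495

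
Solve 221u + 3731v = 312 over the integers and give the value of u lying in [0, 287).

Reduce mod 3731: 221u ≡ 312 (mod 3731). With g = gcd(221, 3731) = 13 dividing 312, divide through: 17u ≡ 24 (mod 287).
Since gcd(17, 287) = 1, u ≡ 24·(17)⁻¹ ≡ 204 (mod 287). Smallest non-negative: 204.

204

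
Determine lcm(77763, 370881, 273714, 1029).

77763 = 3 · 7² · 23²; 370881 = 3² · 7² · 29²; 273714 = 2 · 3 · 7⁴ · 19; 1029 = 3 · 7³
lcm takes max exponent of each prime: 2 · 3² · 7⁴ · 19 · 23² · 29² = 365317043238

365317043238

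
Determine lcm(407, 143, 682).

328042

lcm(407, 143) = 407·143/gcd = 58201/11 = 5291
lcm(5291, 682) = 5291·682/gcd = 3608462/11 = 328042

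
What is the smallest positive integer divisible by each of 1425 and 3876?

1425 = 3 · 5² · 19; 3876 = 2² · 3 · 17 · 19
max exponents: 2² · 3 · 5² · 17 · 19 = 96900

96900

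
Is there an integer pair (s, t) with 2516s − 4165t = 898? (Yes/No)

gcd(2516, 4165): 4165 = 1·2516 + 1649; 2516 = 1·1649 + 867; 1649 = 1·867 + 782; 867 = 1·782 + 85; 782 = 9·85 + 17; 85 = 5·17 + 0 → 17
17 does not divide 898, so a solution does not exist.

No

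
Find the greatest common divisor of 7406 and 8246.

7406 = 2 · 7 · 23²
8246 = 2 · 7 · 19 · 31
Common: 2 · 7 = 14

14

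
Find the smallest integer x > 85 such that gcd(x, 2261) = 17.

102

Multiples of 17 above 85: 17·6, 17·7, … . Need the cofactor coprime to 2261/17 = 133.
Checking s = 6, 7, … the first with gcd(s, 133) = 1 is s = 6, giving 102.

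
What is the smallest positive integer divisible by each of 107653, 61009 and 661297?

1671097519

lcm(107653, 61009) = 107653·61009/gcd = 6567801877/169 = 38862733
lcm(38862733, 661297) = 38862733·661297/gcd = 25699808744701/15379 = 1671097519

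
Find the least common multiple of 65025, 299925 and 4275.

1646888175

65025 = 3² · 5² · 17²; 299925 = 3² · 5² · 31 · 43; 4275 = 3² · 5² · 19
lcm takes max exponent of each prime: 3² · 5² · 17² · 19 · 31 · 43 = 1646888175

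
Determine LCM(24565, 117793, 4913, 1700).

24565 = 5 · 17³; 117793 = 13² · 17 · 41; 4913 = 17³; 1700 = 2² · 5² · 17
lcm takes max exponent of each prime: 2² · 5² · 13² · 17³ · 41 = 3404217700

3404217700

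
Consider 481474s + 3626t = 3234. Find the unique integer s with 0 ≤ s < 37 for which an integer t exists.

Reduce mod 3626: 481474s ≡ 3234 (mod 3626). With g = gcd(481474, 3626) = 98 dividing 3234, divide through: 4913s ≡ 33 (mod 37).
Since gcd(4913, 37) = 1, s ≡ 33·(4913)⁻¹ ≡ 19 (mod 37). Smallest non-negative: 19.

19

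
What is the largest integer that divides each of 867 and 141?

3

867 = 3 · 17²
141 = 3 · 47
Common: 3 = 3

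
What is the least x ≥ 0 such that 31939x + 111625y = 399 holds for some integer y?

gcd(31939, 111625) = 19 (Euclid: 111625 = 3·31939 + 15808; 31939 = 2·15808 + 323; 15808 = 48·323 + 304; 323 = 1·304 + 19; 304 = 16·19 + 0), and 19 | 399.
Extended Euclid: 31939·(346) + 111625·(-99) = 19. Scale by 21: x₀ = 7266.
General solution x = x₀ + 5875t; reducing mod 5875 gives x = 1391 (and y = -398).

1391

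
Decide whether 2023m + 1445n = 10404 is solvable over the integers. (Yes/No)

By Bézout, 2023m + 1445n = 10404 has integer solutions iff gcd(2023, 1445) | 10404.
Euclid: 2023 = 1·1445 + 578; 1445 = 2·578 + 289; 578 = 2·289 + 0. gcd = 289; 10404 mod 289 = 0. Yes.

Yes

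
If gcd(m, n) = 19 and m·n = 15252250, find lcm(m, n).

802750

Since gcd(m,n)·lcm(m,n) = mn, lcm = 15252250/19 = 802750.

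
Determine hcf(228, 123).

228 = 2² · 3 · 19
123 = 3 · 41
Common: 3 = 3

3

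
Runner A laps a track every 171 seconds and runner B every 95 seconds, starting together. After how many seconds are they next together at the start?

171 = 3² · 19; 95 = 5 · 19
max exponents: 3² · 5 · 19 = 855

855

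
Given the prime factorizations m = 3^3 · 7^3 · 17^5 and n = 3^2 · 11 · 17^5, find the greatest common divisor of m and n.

min exponent per shared prime: 3^2 · 17^5 = 12778713

12778713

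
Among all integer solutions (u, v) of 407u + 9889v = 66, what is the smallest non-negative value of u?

Reduce mod 9889: 407u ≡ 66 (mod 9889). With g = gcd(407, 9889) = 11 dividing 66, divide through: 37u ≡ 6 (mod 899).
Since gcd(37, 899) = 1, u ≡ 6·(37)⁻¹ ≡ 559 (mod 899). Smallest non-negative: 559.

559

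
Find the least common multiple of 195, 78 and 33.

195 = 3 · 5 · 13; 78 = 2 · 3 · 13; 33 = 3 · 11
lcm takes max exponent of each prime: 2 · 3 · 5 · 11 · 13 = 4290

4290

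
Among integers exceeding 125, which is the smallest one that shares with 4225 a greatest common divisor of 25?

gcd(x, 4225) = 25 forces 25 | x; write x = 25s. Then gcd(25s, 25·169) = 25·gcd(s, 169), so need gcd(s, 169) = 1.
25s > 125 gives s ≥ 6. The least s ≥ 6 coprime to 169 is 6, so x = 25·6 = 150.

150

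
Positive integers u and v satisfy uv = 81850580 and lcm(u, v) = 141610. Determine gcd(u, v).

From gcd × lcm = uv: gcd = 81850580 / 141610 = 578.

578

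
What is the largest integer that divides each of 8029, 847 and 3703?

7

8029 = 7 · 31 · 37; 847 = 7 · 11²; 3703 = 7 · 23²
gcd takes min exponent of each prime: 7 = 7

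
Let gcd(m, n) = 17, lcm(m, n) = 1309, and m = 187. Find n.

Using mn = gcd(m,n)·lcm(m,n) = 17·1309 = 22253, we get n = 22253/187 = 119.

119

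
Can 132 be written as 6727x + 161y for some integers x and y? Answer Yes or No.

No

By Bézout, 6727x + 161y = 132 has integer solutions iff gcd(6727, 161) | 132.
Euclid: 6727 = 41·161 + 126; 161 = 1·126 + 35; 126 = 3·35 + 21; 35 = 1·21 + 14; 21 = 1·14 + 7; 14 = 2·7 + 0. gcd = 7; 132 mod 7 = 6. No.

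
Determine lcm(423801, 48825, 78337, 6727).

423801 = 3² · 7² · 31²; 48825 = 3² · 5² · 7 · 31; 78337 = 7 · 19² · 31; 6727 = 7 · 31²
lcm takes max exponent of each prime: 3² · 5² · 7² · 19² · 31² = 3824804025

3824804025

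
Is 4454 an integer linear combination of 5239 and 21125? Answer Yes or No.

gcd(5239, 21125): 21125 = 4·5239 + 169; 5239 = 31·169 + 0 → 169
169 does not divide 4454, so a solution does not exist.

No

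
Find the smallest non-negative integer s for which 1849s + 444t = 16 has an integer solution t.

280

Reduce mod 444: 1849s ≡ 16 (mod 444). With g = gcd(1849, 444) = 1 dividing 16, divide through: 1849s ≡ 16 (mod 444).
Since gcd(1849, 444) = 1, s ≡ 16·(1849)⁻¹ ≡ 280 (mod 444). Smallest non-negative: 280.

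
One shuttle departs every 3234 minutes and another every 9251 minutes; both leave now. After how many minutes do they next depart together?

2719794

gcd first: 9251 = 2·3234 + 2783; 3234 = 1·2783 + 451; 2783 = 6·451 + 77; 451 = 5·77 + 66; 77 = 1·66 + 11; 66 = 6·11 + 0 → gcd = 11
lcm = 3234·9251/gcd = 29917734/11 = 2719794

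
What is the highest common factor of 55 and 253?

Euclid: 253 = 4·55 + 33; 55 = 1·33 + 22; 33 = 1·22 + 11; 22 = 2·11 + 0. Last nonzero remainder: 11.

11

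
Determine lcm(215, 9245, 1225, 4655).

43035475

215 = 5 · 43; 9245 = 5 · 43²; 1225 = 5² · 7²; 4655 = 5 · 7² · 19
lcm takes max exponent of each prime: 5² · 7² · 19 · 43² = 43035475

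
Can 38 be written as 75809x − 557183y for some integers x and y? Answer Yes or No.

By Bézout, 75809x − 557183y = 38 has integer solutions iff gcd(75809, 557183) | 38.
Euclid: 557183 = 7·75809 + 26520; 75809 = 2·26520 + 22769; 26520 = 1·22769 + 3751; 22769 = 6·3751 + 263; 3751 = 14·263 + 69; 263 = 3·69 + 56; 69 = 1·56 + 13; 56 = 4·13 + 4; 13 = 3·4 + 1; 4 = 4·1 + 0. gcd = 1; 38 mod 1 = 0. Yes.

Yes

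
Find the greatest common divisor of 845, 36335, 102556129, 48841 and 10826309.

169

845 = 5 · 13²; 36335 = 5 · 13² · 43; 102556129 = 13² · 19² · 41²; 48841 = 13² · 17²; 10826309 = 13² · 29 · 47²
gcd takes min exponent of each prime: 13² = 169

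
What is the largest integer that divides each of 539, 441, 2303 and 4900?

gcd(539, 441): 539 = 1·441 + 98; 441 = 4·98 + 49; 98 = 2·49 + 0 → 49
gcd(49, 2303): 2303 = 47·49 + 0 → 49
gcd(49, 4900): 4900 = 100·49 + 0 → 49

49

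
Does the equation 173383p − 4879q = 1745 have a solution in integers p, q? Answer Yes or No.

gcd(173383, 4879): 173383 = 35·4879 + 2618; 4879 = 1·2618 + 2261; 2618 = 1·2261 + 357; 2261 = 6·357 + 119; 357 = 3·119 + 0 → 119
119 does not divide 1745, so a solution does not exist.

No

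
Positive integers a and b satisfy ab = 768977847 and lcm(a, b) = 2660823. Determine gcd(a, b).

From gcd × lcm = ab: gcd = 768977847 / 2660823 = 289.

289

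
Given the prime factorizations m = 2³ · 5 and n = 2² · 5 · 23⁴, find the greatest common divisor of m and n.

20

min exponent per shared prime: 2² · 5 = 20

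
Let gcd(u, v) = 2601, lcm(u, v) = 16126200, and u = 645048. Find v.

u·v = gcd·lcm = 2601·16126200 = 41944246200, so v = 41944246200/645048 = 65025.

65025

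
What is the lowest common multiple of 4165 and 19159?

95795

4165 = 5 · 7² · 17; 19159 = 7² · 17 · 23
max exponents: 5 · 7² · 17 · 23 = 95795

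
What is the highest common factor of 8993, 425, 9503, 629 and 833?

gcd(8993, 425): 8993 = 21·425 + 68; 425 = 6·68 + 17; 68 = 4·17 + 0 → 17
gcd(17, 9503): 9503 = 559·17 + 0 → 17
gcd(17, 629): 629 = 37·17 + 0 → 17
gcd(17, 833): 833 = 49·17 + 0 → 17

17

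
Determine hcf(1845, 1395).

Euclid: 1845 = 1·1395 + 450; 1395 = 3·450 + 45; 450 = 10·45 + 0. Last nonzero remainder: 45.

45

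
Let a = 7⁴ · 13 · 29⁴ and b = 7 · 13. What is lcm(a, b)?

22076361853

max exponent per prime: 7⁴ · 13 · 29⁴ = 22076361853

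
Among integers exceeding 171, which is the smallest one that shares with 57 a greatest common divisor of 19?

57 = 19·3. Any a with gcd(a, 57) = 19 is a multiple of 19, say 19s, with s coprime to 3.
Need s > 171/19, so s ≥ 10. First s ≥ 10 with gcd(s, 3) = 1 is s = 10. Thus a = 19·10 = 190.

190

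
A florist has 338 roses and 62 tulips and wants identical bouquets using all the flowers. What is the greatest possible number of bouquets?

338 = 2 · 13²
62 = 2 · 31
Common: 2 = 2

2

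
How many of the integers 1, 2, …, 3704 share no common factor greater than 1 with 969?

2203

Prime factors of 969: 3, 17, 19. Count integers ≤ 3704 divisible by none of them.
By inclusion–exclusion: 3704 − ⌊3704/3⌋ − ⌊3704/17⌋ − ⌊3704/19⌋ + ⌊3704/51⌋ + ⌊3704/57⌋ + ⌊3704/323⌋ − ⌊3704/969⌋ = 2203.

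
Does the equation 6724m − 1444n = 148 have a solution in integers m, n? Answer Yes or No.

Yes

gcd(6724, 1444): 6724 = 4·1444 + 948; 1444 = 1·948 + 496; 948 = 1·496 + 452; 496 = 1·452 + 44; 452 = 10·44 + 12; 44 = 3·12 + 8; 12 = 1·8 + 4; 8 = 2·4 + 0 → 4
4 divides 148, so a solution exists.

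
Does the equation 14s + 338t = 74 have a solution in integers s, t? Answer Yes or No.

By Bézout, 14s + 338t = 74 has integer solutions iff gcd(14, 338) | 74.
Euclid: 338 = 24·14 + 2; 14 = 7·2 + 0. gcd = 2; 74 mod 2 = 0. Yes.

Yes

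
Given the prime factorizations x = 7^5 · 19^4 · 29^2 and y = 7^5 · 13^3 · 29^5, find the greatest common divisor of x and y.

14134687

min exponent per shared prime: 7^5 · 29^2 = 14134687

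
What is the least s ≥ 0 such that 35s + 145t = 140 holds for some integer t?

gcd(35, 145) = 5 (Euclid: 145 = 4·35 + 5; 35 = 7·5 + 0), and 5 | 140.
Extended Euclid: 35·(-4) + 145·(1) = 5. Scale by 28: s₀ = -112.
General solution s = s₀ + 29k; reducing mod 29 gives s = 4 (and t = 0).

4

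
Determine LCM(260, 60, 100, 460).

89700

260 = 2² · 5 · 13; 60 = 2² · 3 · 5; 100 = 2² · 5²; 460 = 2² · 5 · 23
lcm takes max exponent of each prime: 2² · 3 · 5² · 13 · 23 = 89700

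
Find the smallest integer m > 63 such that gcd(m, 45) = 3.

66

Multiples of 3 above 63: 3·22, 3·23, … . Need the cofactor coprime to 45/3 = 15.
Checking s = 22, 23, … the first with gcd(s, 15) = 1 is s = 22, giving 66.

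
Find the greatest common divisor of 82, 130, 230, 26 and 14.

2

gcd(82, 130): 130 = 1·82 + 48; 82 = 1·48 + 34; 48 = 1·34 + 14; 34 = 2·14 + 6; 14 = 2·6 + 2; 6 = 3·2 + 0 → 2
gcd(2, 230): 230 = 115·2 + 0 → 2
gcd(2, 26): 26 = 13·2 + 0 → 2
gcd(2, 14): 14 = 7·2 + 0 → 2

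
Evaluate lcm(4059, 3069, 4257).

5410647

lcm(4059, 3069) = 4059·3069/gcd = 12457071/99 = 125829
lcm(125829, 4257) = 125829·4257/gcd = 535654053/99 = 5410647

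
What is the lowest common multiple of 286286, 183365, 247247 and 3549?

2529336810

286286 = 2 · 7 · 11² · 13²; 183365 = 5 · 7 · 13² · 31; 247247 = 7 · 11 · 13² · 19; 3549 = 3 · 7 · 13²
lcm takes max exponent of each prime: 2 · 3 · 5 · 7 · 11² · 13² · 19 · 31 = 2529336810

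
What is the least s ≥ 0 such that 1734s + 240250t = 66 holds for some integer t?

Euclid: 240250 = 138·1734 + 958; 1734 = 1·958 + 776; 958 = 1·776 + 182; 776 = 4·182 + 48; 182 = 3·48 + 38; 48 = 1·38 + 10; 38 = 3·10 + 8; 10 = 1·8 + 2; 8 = 4·2 + 0 → gcd = 2; 66 = 2·33.
Back-substitution yields 1734·(25078) + 240250·(-181) = 2, so one solution is s = 25078·33 = 827574, t = -181·33 = -5973.
Solutions in s differ by 240250/2 = 120125; the one in [0, 120125) is 827574 mod 120125 = 106824.

106824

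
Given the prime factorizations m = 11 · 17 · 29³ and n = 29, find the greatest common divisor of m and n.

29

min exponent per shared prime: 29 = 29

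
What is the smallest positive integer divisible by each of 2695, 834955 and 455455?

2695 = 5 · 7² · 11; 834955 = 5 · 11 · 17 · 19 · 47; 455455 = 5 · 7² · 11 · 13²
lcm takes max exponent of each prime: 5 · 7² · 11 · 13² · 17 · 19 · 47 = 6914262355

6914262355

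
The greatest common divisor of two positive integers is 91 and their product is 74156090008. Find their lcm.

For any two positive integers, gcd × lcm equals their product. Hence lcm = 74156090008 / 91 = 814902088.

814902088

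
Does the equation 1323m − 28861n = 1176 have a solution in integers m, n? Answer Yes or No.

Yes

gcd(1323, 28861): 28861 = 21·1323 + 1078; 1323 = 1·1078 + 245; 1078 = 4·245 + 98; 245 = 2·98 + 49; 98 = 2·49 + 0 → 49
49 divides 1176, so a solution exists.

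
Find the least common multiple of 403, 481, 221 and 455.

8872045

403 = 13 · 31; 481 = 13 · 37; 221 = 13 · 17; 455 = 5 · 7 · 13
lcm takes max exponent of each prime: 5 · 7 · 13 · 17 · 31 · 37 = 8872045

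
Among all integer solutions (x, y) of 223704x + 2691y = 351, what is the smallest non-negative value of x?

gcd(223704, 2691) = 117 (Euclid: 223704 = 83·2691 + 351; 2691 = 7·351 + 234; 351 = 1·234 + 117; 234 = 2·117 + 0), and 117 | 351.
Extended Euclid: 223704·(8) + 2691·(-665) = 117. Scale by 3: x₀ = 24.
General solution x = x₀ + 23t; reducing mod 23 gives x = 1 (and y = -83).

1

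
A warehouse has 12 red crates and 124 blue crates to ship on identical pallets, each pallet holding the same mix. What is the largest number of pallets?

Euclid: 124 = 10·12 + 4; 12 = 3·4 + 0. Last nonzero remainder: 4.

4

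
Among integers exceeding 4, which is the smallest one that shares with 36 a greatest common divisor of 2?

Multiples of 2 above 4: 2·3, 2·4, … . Need the cofactor coprime to 36/2 = 18.
Checking s = 3, 4, … the first with gcd(s, 18) = 1 is s = 5, giving 10.

10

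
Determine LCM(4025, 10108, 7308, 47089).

10204577138700

4025 = 5² · 7 · 23; 10108 = 2² · 7 · 19²; 7308 = 2² · 3² · 7 · 29; 47089 = 7² · 31²
lcm takes max exponent of each prime: 2² · 3² · 5² · 7² · 19² · 23 · 29 · 31² = 10204577138700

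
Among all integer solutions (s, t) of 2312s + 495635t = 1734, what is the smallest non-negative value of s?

gcd(2312, 495635) = 289 (Euclid: 495635 = 214·2312 + 867; 2312 = 2·867 + 578; 867 = 1·578 + 289; 578 = 2·289 + 0), and 289 | 1734.
Extended Euclid: 2312·(-643) + 495635·(3) = 289. Scale by 6: s₀ = -3858.
General solution s = s₀ + 1715k; reducing mod 1715 gives s = 1287 (and t = -6).

1287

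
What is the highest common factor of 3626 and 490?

98

Euclid: 3626 = 7·490 + 196; 490 = 2·196 + 98; 196 = 2·98 + 0. Last nonzero remainder: 98.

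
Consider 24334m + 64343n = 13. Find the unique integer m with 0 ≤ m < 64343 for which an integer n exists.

41590

Euclid: 64343 = 2·24334 + 15675; 24334 = 1·15675 + 8659; 15675 = 1·8659 + 7016; 8659 = 1·7016 + 1643; 7016 = 4·1643 + 444; 1643 = 3·444 + 311; 444 = 1·311 + 133; 311 = 2·133 + 45; 133 = 2·45 + 43; 45 = 1·43 + 2; 43 = 21·2 + 1; 2 = 2·1 + 0 → gcd = 1; 13 = 1·13.
Back-substitution yields 24334·(-31447) + 64343·(11893) = 1, so one solution is m = -31447·13 = -408811, n = 11893·13 = 154609.
Solutions in m differ by 64343/1 = 64343; the one in [0, 64343) is -408811 mod 64343 = 41590.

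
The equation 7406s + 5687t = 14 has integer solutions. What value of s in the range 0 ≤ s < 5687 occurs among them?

5644

Reduce mod 5687: 7406s ≡ 14 (mod 5687). With g = gcd(7406, 5687) = 1 dividing 14, divide through: 7406s ≡ 14 (mod 5687).
Since gcd(7406, 5687) = 1, s ≡ 14·(7406)⁻¹ ≡ 5644 (mod 5687). Smallest non-negative: 5644.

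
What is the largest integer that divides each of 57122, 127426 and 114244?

4394

gcd(57122, 127426): 127426 = 2·57122 + 13182; 57122 = 4·13182 + 4394; 13182 = 3·4394 + 0 → 4394
gcd(4394, 114244): 114244 = 26·4394 + 0 → 4394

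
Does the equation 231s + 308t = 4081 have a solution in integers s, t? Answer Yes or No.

Yes

By Bézout, 231s + 308t = 4081 has integer solutions iff gcd(231, 308) | 4081.
Euclid: 308 = 1·231 + 77; 231 = 3·77 + 0. gcd = 77; 4081 mod 77 = 0. Yes.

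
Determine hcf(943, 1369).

943 = 23 · 41
1369 = 37²
Common: 1 = 1

1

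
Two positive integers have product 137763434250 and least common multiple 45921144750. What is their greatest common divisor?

3

From gcd × lcm = pq: gcd = 137763434250 / 45921144750 = 3.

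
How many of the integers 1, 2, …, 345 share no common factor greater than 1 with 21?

197

21 = 3·7. Inclusion–exclusion on these primes:
345 − ⌊345/3⌋ − ⌊345/7⌋ + ⌊345/21⌋ = 197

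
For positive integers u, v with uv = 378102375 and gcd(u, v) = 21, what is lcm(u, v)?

18004875

gcd·lcm = product, so lcm = 378102375/21 = 18004875.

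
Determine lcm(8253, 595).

gcd first: 8253 = 13·595 + 518; 595 = 1·518 + 77; 518 = 6·77 + 56; 77 = 1·56 + 21; 56 = 2·21 + 14; 21 = 1·14 + 7; 14 = 2·7 + 0 → gcd = 7
lcm = 8253·595/gcd = 4910535/7 = 701505

701505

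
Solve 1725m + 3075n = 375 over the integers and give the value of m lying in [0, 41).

Reduce mod 3075: 1725m ≡ 375 (mod 3075). With g = gcd(1725, 3075) = 75 dividing 375, divide through: 23m ≡ 5 (mod 41).
Since gcd(23, 41) = 1, m ≡ 5·(23)⁻¹ ≡ 2 (mod 41). Smallest non-negative: 2.

2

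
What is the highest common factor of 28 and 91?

7

28 = 2² · 7
91 = 7 · 13
Common: 7 = 7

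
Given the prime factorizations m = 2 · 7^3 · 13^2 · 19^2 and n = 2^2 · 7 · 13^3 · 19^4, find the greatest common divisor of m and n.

min exponent per shared prime: 2 · 7 · 13^2 · 19^2 = 854126

854126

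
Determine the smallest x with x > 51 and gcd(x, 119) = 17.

Multiples of 17 above 51: 17·4, 17·5, … . Need the cofactor coprime to 119/17 = 7.
Checking s = 4, 5, … the first with gcd(s, 7) = 1 is s = 4, giving 68.

68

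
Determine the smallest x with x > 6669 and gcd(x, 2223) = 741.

Multiples of 741 above 6669: 741·10, 741·11, … . Need the cofactor coprime to 2223/741 = 3.
Checking s = 10, 11, … the first with gcd(s, 3) = 1 is s = 10, giving 7410.

7410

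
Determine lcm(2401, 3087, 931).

410571

2401 = 7⁴; 3087 = 3² · 7³; 931 = 7² · 19
lcm takes max exponent of each prime: 3² · 7⁴ · 19 = 410571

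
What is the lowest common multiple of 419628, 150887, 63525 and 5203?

91573320300

419628 = 2² · 3 · 11² · 17²; 150887 = 11² · 29 · 43; 63525 = 3 · 5² · 7 · 11²; 5203 = 11² · 43
lcm takes max exponent of each prime: 2² · 3 · 5² · 7 · 11² · 17² · 29 · 43 = 91573320300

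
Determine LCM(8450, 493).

8450 = 2 · 5² · 13²; 493 = 17 · 29
max exponents: 2 · 5² · 13² · 17 · 29 = 4165850

4165850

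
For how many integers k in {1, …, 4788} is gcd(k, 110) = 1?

110 = 2·5·11. Inclusion–exclusion on these primes:
4788 − ⌊4788/2⌋ − ⌊4788/5⌋ − ⌊4788/11⌋ + ⌊4788/10⌋ + ⌊4788/22⌋ + ⌊4788/55⌋ − ⌊4788/110⌋ = 1741

1741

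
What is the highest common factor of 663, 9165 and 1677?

gcd(663, 9165): 9165 = 13·663 + 546; 663 = 1·546 + 117; 546 = 4·117 + 78; 117 = 1·78 + 39; 78 = 2·39 + 0 → 39
gcd(39, 1677): 1677 = 43·39 + 0 → 39

39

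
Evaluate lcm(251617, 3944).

58375144

gcd first: 251617 = 63·3944 + 3145; 3944 = 1·3145 + 799; 3145 = 3·799 + 748; 799 = 1·748 + 51; 748 = 14·51 + 34; 51 = 1·34 + 17; 34 = 2·17 + 0 → gcd = 17
lcm = 251617·3944/gcd = 992377448/17 = 58375144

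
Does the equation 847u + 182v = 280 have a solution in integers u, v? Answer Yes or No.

Yes

By Bézout, 847u + 182v = 280 has integer solutions iff gcd(847, 182) | 280.
Euclid: 847 = 4·182 + 119; 182 = 1·119 + 63; 119 = 1·63 + 56; 63 = 1·56 + 7; 56 = 8·7 + 0. gcd = 7; 280 mod 7 = 0. Yes.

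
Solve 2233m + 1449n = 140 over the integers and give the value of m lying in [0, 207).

185

gcd(2233, 1449) = 7 (Euclid: 2233 = 1·1449 + 784; 1449 = 1·784 + 665; 784 = 1·665 + 119; 665 = 5·119 + 70; 119 = 1·70 + 49; 70 = 1·49 + 21; 49 = 2·21 + 7; 21 = 3·7 + 0), and 7 | 140.
Extended Euclid: 2233·(61) + 1449·(-94) = 7. Scale by 20: m₀ = 1220.
General solution m = m₀ + 207t; reducing mod 207 gives m = 185 (and n = -285).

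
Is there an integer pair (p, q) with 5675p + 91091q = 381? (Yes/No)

By Bézout, 5675p + 91091q = 381 has integer solutions iff gcd(5675, 91091) | 381.
Euclid: 91091 = 16·5675 + 291; 5675 = 19·291 + 146; 291 = 1·146 + 145; 146 = 1·145 + 1; 145 = 145·1 + 0. gcd = 1; 381 mod 1 = 0. Yes.

Yes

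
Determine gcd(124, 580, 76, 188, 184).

gcd(124, 580): 580 = 4·124 + 84; 124 = 1·84 + 40; 84 = 2·40 + 4; 40 = 10·4 + 0 → 4
gcd(4, 76): 76 = 19·4 + 0 → 4
gcd(4, 188): 188 = 47·4 + 0 → 4
gcd(4, 184): 184 = 46·4 + 0 → 4

4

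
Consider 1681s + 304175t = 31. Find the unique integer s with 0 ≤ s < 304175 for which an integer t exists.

Euclid: 304175 = 180·1681 + 1595; 1681 = 1·1595 + 86; 1595 = 18·86 + 47; 86 = 1·47 + 39; 47 = 1·39 + 8; 39 = 4·8 + 7; 8 = 1·7 + 1; 7 = 7·1 + 0 → gcd = 1; 31 = 1·31.
Back-substitution yields 1681·(-38904) + 304175·(215) = 1, so one solution is s = -38904·31 = -1206024, t = 215·31 = 6665.
Solutions in s differ by 304175/1 = 304175; the one in [0, 304175) is -1206024 mod 304175 = 10676.

10676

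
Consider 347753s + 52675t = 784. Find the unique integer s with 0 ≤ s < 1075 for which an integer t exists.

653

Euclid: 347753 = 6·52675 + 31703; 52675 = 1·31703 + 20972; 31703 = 1·20972 + 10731; 20972 = 1·10731 + 10241; 10731 = 1·10241 + 490; 10241 = 20·490 + 441; 490 = 1·441 + 49; 441 = 9·49 + 0 → gcd = 49; 784 = 49·16.
Back-substitution yields 347753·(108) + 52675·(-713) = 49, so one solution is s = 108·16 = 1728, t = -713·16 = -11408.
Solutions in s differ by 52675/49 = 1075; the one in [0, 1075) is 1728 mod 1075 = 653.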